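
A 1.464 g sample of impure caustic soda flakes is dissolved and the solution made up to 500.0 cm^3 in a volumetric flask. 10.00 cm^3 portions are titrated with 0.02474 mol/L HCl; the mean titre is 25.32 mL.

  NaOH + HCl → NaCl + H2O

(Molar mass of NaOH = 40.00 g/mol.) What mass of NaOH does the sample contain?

1.253 g

n(HCl) per titration = 0.02532 × 0.02474 = 6.264 × 10^-4 mol
n(NaOH) in each aliquot = 6.264 × 10^-4 mol (1:1 ratio)
n(NaOH) in the whole flask = 6.264 × 10^-4 × 500.0/10.00 = 0.03132 mol
mass of NaOH = 0.03132 × 40.00 = 1.253 g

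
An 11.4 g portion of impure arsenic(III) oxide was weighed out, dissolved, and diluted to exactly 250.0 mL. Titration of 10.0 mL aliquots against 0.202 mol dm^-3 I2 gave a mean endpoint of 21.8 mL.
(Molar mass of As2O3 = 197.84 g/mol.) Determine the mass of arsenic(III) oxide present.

10.9 g

As2O3 + 2 I2 + 2 H2O → As2O5 + 4 HI
n(I2) per titration = 0.0218 × 0.202 = 4.40 × 10^-3 mol
From the 1:2 ratio, n(As2O3) in each aliquot = 1/2 × 4.40 × 10^-3 = 2.20 × 10^-3 mol
n(As2O3) in the whole flask = 2.20 × 10^-3 × 250.0/10.0 = 0.0550 mol
mass of As2O3 = 0.0550 × 197.84 = 10.9 g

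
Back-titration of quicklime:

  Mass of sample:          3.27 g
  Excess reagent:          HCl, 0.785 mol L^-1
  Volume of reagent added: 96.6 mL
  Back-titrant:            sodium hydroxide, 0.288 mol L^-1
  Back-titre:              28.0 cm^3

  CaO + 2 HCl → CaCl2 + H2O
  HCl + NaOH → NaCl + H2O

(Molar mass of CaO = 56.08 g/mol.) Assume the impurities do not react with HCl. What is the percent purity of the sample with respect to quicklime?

58.1 %

n(HCl) added = 0.0966 × 0.785 = 0.0758 mol
n(NaOH) used in back-titration = 0.0280 × 0.288 = 8.06 × 10^-3 mol
n(HCl) left over = 8.06 × 10^-3 mol (1:1 ratio)
n(HCl) consumed by analyte = 0.0758 − 8.06 × 10^-3 = 0.0678 mol
From the 1:2 ratio, n(CaO) = 1/2 × 0.0678 = 0.0339 mol
mass of CaO = 0.0339 × 56.08 = 1.90 g
% CaO = 1.90 / 3.27 × 100 = 58.1 %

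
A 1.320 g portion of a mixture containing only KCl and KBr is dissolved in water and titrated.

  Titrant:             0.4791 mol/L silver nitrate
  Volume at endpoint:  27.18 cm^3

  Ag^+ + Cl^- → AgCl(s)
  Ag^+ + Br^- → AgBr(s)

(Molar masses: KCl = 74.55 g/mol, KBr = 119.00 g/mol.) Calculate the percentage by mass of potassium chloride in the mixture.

n(AgNO3) = 0.02718 × 0.4791 = 0.01302 mol
Let x = n(KCl), y = n(KBr).
Titrant: 1x + 1y = 0.01302;  mass: 74.55x + 119.00y = 1.320
Solving, x = 5.166 × 10^-3 mol, y = 7.856 × 10^-3 mol
mass of KCl = 5.166 × 10^-3 × 74.55 = 0.3851 g
% KCl = 0.3851 / 1.320 × 100 = 29.17 %

29.17 %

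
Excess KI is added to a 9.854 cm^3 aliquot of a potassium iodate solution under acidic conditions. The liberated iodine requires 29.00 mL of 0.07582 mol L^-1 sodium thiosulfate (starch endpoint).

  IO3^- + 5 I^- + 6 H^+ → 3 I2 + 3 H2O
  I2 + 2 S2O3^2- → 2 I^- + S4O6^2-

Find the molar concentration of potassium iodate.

0.03719 mol/L

n(S2O3^2-) = 0.02900 × 0.07582 = 2.199 × 10^-3 mol
n(I2) = n(S2O3^2-)/2 = 1.099 × 10^-3 mol
From the 1:3 ratio, n(IO3^-) in the aliquot = 1/3 × 1.099 × 10^-3 = 3.665 × 10^-4 mol
[IO3^-] = 3.665 × 10^-4 / 0.009854 = 0.03719 mol/L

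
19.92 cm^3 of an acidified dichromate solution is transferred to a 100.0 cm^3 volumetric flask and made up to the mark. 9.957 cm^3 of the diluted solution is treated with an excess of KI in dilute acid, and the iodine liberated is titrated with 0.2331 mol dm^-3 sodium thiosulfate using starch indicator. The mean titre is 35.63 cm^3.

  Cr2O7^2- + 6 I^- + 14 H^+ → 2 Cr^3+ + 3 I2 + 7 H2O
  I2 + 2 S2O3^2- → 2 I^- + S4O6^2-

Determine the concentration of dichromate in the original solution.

n(S2O3^2-) = 0.03563 × 0.2331 = 8.305 × 10^-3 mol
n(I2) = n(S2O3^2-)/2 = 4.153 × 10^-3 mol
From the 1:3 ratio, n(Cr2O7^2-) in the aliquot = 1/3 × 4.153 × 10^-3 = 1.384 × 10^-3 mol
[Cr2O7^2-]_dilute = 1.384 × 10^-3 / 0.009957 = 0.1390 mol/L
[Cr2O7^2-]_original = 0.1390 × 100.0/19.92 = 0.6979 mol/L

0.6979 mol/L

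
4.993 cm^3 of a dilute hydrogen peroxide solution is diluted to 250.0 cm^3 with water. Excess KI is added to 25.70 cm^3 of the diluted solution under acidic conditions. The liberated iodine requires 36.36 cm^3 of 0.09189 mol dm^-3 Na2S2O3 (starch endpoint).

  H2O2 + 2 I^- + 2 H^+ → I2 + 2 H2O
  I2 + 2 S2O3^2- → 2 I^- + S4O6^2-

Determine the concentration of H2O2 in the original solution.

n(S2O3^2-) = 0.03636 × 0.09189 = 3.341 × 10^-3 mol
n(I2) = n(S2O3^2-)/2 = 1.671 × 10^-3 mol
n(H2O2) in the aliquot = 1.671 × 10^-3 mol (1:1 ratio)
[H2O2]_dilute = 1.671 × 10^-3 / 0.02570 = 0.06500 mol/L
[H2O2]_original = 0.06500 × 250.0/4.993 = 3.255 mol/L

3.255 mol/L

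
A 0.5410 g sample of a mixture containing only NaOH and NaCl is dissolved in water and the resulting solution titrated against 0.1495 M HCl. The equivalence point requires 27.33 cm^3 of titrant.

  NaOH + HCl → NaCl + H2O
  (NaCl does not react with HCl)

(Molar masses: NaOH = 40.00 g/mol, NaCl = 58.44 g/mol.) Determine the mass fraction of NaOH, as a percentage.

n(HCl) = 0.02733 × 0.1495 = 4.086 × 10^-3 mol
Let x = n(NaOH), y = n(NaCl).
Titrant: 1x = 4.086 × 10^-3;  mass: 40.00x + 58.44y = 0.5410
Solving, x = 4.086 × 10^-3 mol, y = 6.461 × 10^-3 mol
mass of NaOH = 4.086 × 10^-3 × 40.00 = 0.1634 g
% NaOH = 0.1634 / 0.5410 × 100 = 30.21 %

30.21 %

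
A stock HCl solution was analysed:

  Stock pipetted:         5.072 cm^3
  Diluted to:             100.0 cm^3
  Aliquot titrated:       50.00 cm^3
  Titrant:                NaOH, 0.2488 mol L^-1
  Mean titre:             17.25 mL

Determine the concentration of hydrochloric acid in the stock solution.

1.692 mol/L

HCl + NaOH → NaCl + H2O
n(NaOH) = 0.01725 × 0.2488 = 4.292 × 10^-3 mol
n(HCl) in the aliquot = 4.292 × 10^-3 mol (1:1 ratio)
[HCl]_dilute = 4.292 × 10^-3 / 0.05000 = 0.08584 mol/L
Dilution factor = 100.0 / 5.072 = 19.72
[HCl]_stock = 0.08584 × 19.72 = 1.692 mol/L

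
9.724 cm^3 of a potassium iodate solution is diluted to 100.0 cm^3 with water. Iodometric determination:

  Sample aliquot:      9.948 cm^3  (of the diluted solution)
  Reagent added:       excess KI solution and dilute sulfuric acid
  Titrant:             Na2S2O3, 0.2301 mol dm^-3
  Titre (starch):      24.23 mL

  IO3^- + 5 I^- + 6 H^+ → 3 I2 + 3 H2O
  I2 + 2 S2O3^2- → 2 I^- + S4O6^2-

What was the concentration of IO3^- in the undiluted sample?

0.9606 mol/L

n(S2O3^2-) = 0.02423 × 0.2301 = 5.575 × 10^-3 mol
n(I2) = n(S2O3^2-)/2 = 2.788 × 10^-3 mol
From the 1:3 ratio, n(IO3^-) in the aliquot = 1/3 × 2.788 × 10^-3 = 9.292 × 10^-4 mol
[IO3^-]_dilute = 9.292 × 10^-4 / 0.009948 = 0.09341 mol/L
[IO3^-]_original = 0.09341 × 100.0/9.724 = 0.9606 mol/L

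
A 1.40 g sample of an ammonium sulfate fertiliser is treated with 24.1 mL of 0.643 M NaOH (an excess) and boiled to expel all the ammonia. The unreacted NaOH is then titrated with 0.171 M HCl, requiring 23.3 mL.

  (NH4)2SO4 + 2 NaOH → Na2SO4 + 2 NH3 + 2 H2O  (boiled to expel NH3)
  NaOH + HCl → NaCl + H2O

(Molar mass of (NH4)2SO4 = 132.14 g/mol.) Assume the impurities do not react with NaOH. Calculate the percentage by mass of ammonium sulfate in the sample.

n(NaOH) added = 0.0241 × 0.643 = 0.0155 mol
n(HCl) used in back-titration = 0.0233 × 0.171 = 3.98 × 10^-3 mol
n(NaOH) left over = 3.98 × 10^-3 mol (1:1 ratio)
n(NaOH) consumed by analyte = 0.0155 − 3.98 × 10^-3 = 0.0115 mol
From the 1:2 ratio, n((NH4)2SO4) = 1/2 × 0.0115 = 5.76 × 10^-3 mol
mass of (NH4)2SO4 = 5.76 × 10^-3 × 132.14 = 0.761 g
% (NH4)2SO4 = 0.761 / 1.40 × 100 = 54.3 %

54.3 %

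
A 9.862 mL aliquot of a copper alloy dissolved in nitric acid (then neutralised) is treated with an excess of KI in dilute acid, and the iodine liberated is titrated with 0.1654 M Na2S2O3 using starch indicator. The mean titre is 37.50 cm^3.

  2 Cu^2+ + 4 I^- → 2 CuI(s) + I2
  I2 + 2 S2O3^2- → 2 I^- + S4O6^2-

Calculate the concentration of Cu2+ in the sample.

n(S2O3^2-) = 0.03750 × 0.1654 = 6.202 × 10^-3 mol
n(I2) = n(S2O3^2-)/2 = 3.101 × 10^-3 mol
From the 2:1 ratio, n(Cu2+) in the aliquot = 2/1 × 3.101 × 10^-3 = 6.202 × 10^-3 mol
[Cu2+] = 6.202 × 10^-3 / 0.009862 = 0.6289 mol/L

0.6289 M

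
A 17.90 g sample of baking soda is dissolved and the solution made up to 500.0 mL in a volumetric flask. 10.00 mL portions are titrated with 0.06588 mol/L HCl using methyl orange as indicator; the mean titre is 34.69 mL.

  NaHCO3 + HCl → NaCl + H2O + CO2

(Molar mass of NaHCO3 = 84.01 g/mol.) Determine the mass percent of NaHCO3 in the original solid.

n(HCl) per titration = 0.03469 × 0.06588 = 2.285 × 10^-3 mol
n(NaHCO3) in each aliquot = 2.285 × 10^-3 mol (1:1 ratio)
n(NaHCO3) in the whole flask = 2.285 × 10^-3 × 500.0/10.00 = 0.1143 mol
mass of NaHCO3 = 0.1143 × 84.01 = 9.600 g
% NaHCO3 = 9.600 / 17.90 × 100 = 53.63 %

53.63 %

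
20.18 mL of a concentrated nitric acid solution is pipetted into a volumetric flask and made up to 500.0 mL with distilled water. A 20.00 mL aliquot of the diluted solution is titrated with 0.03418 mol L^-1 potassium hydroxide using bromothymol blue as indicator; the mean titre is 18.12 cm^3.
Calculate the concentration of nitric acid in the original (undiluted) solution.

0.7673 mol/L

HNO3 + KOH → KNO3 + H2O
n(KOH) = 0.01812 × 0.03418 = 6.193 × 10^-4 mol
n(HNO3) in the aliquot = 6.193 × 10^-4 mol (1:1 ratio)
[HNO3]_dilute = 6.193 × 10^-4 / 0.02000 = 0.03097 mol/L
Dilution factor = 500.0 / 20.18 = 24.78
[HNO3]_stock = 0.03097 × 24.78 = 0.7673 mol/L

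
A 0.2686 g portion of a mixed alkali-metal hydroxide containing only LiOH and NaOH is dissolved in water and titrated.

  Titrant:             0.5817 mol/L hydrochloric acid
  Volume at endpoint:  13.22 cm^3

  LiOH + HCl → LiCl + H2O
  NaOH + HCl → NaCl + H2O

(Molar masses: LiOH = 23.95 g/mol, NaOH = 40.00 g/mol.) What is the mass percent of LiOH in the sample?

21.67 %

n(HCl) = 0.01322 × 0.5817 = 7.690 × 10^-3 mol
Let x = n(LiOH), y = n(NaOH).
Titrant: 1x + 1y = 7.690 × 10^-3;  mass: 23.95x + 40.00y = 0.2686
Solving, x = 2.430 × 10^-3 mol, y = 5.260 × 10^-3 mol
mass of LiOH = 2.430 × 10^-3 × 23.95 = 0.05820 g
% LiOH = 0.05820 / 0.2686 × 100 = 21.67 %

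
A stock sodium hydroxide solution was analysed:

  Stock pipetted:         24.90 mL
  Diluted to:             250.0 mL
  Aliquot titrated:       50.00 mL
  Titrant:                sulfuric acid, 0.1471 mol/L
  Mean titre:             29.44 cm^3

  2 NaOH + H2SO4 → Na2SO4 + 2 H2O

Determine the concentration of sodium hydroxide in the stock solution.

n(H2SO4) = 0.02944 × 0.1471 = 4.331 × 10^-3 mol
From the 2:1 ratio, n(NaOH) in the aliquot = 2/1 × 4.331 × 10^-3 = 8.661 × 10^-3 mol
[NaOH]_dilute = 8.661 × 10^-3 / 0.05000 = 0.1732 mol/L
Dilution factor = 250.0 / 24.90 = 10.04
[NaOH]_stock = 0.1732 × 10.04 = 1.739 mol/L

1.739 mol/L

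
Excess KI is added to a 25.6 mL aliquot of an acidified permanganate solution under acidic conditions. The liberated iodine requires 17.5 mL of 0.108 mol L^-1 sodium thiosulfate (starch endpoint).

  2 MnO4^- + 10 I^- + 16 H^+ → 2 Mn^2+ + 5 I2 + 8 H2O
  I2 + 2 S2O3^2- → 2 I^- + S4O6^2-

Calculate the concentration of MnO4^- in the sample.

0.0148 mol/L

n(S2O3^2-) = 0.0175 × 0.108 = 1.89 × 10^-3 mol
n(I2) = n(S2O3^2-)/2 = 9.45 × 10^-4 mol
From the 2:5 ratio, n(MnO4^-) in the aliquot = 2/5 × 9.45 × 10^-4 = 3.78 × 10^-4 mol
[MnO4^-] = 3.78 × 10^-4 / 0.0256 = 0.0148 mol/L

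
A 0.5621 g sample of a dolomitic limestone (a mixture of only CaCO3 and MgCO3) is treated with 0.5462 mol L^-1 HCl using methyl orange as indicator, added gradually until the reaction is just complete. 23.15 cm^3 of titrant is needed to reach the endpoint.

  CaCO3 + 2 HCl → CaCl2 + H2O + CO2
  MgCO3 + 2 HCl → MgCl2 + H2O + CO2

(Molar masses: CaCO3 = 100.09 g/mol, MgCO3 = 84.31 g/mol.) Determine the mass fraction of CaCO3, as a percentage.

32.80 %

n(HCl) = 0.02315 × 0.5462 = 0.01264 mol
Let x = n(CaCO3), y = n(MgCO3).
Titrant: 2x + 2y = 0.01264;  mass: 100.09x + 84.31y = 0.5621
Solving, x = 1.842 × 10^-3 mol, y = 4.480 × 10^-3 mol
mass of CaCO3 = 1.842 × 10^-3 × 100.09 = 0.1844 g
% CaCO3 = 0.1844 / 0.5621 × 100 = 32.80 %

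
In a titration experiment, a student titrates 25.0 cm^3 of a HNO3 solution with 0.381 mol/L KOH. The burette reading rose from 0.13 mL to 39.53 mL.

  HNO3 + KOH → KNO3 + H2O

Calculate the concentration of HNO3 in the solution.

n(KOH) = 0.0394 L × 0.381 mol/L = 0.0150 mol
n(HNO3) = 0.0150 mol (1:1 mole ratio)
[HNO3] = 0.0150 mol / 0.0250 L = 0.600 mol/L

0.600 mol/L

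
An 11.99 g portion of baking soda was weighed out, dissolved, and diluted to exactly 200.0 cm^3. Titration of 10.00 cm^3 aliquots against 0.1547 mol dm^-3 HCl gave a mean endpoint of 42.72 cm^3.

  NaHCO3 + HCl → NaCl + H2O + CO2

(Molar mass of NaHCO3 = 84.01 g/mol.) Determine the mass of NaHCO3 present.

11.10 g

n(HCl) per titration = 0.04272 × 0.1547 = 6.609 × 10^-3 mol
n(NaHCO3) in each aliquot = 6.609 × 10^-3 mol (1:1 ratio)
n(NaHCO3) in the whole flask = 6.609 × 10^-3 × 200.0/10.00 = 0.1322 mol
mass of NaHCO3 = 0.1322 × 84.01 = 11.10 g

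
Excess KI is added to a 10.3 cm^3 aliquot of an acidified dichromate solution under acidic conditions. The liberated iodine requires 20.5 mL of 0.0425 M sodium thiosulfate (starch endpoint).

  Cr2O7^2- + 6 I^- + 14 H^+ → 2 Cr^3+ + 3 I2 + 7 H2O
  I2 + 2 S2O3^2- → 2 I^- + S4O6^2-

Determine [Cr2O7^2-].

0.0141 M

n(S2O3^2-) = 0.0205 × 0.0425 = 8.71 × 10^-4 mol
n(I2) = n(S2O3^2-)/2 = 4.36 × 10^-4 mol
From the 1:3 ratio, n(Cr2O7^2-) in the aliquot = 1/3 × 4.36 × 10^-4 = 1.45 × 10^-4 mol
[Cr2O7^2-] = 1.45 × 10^-4 / 0.0103 = 0.0141 mol/L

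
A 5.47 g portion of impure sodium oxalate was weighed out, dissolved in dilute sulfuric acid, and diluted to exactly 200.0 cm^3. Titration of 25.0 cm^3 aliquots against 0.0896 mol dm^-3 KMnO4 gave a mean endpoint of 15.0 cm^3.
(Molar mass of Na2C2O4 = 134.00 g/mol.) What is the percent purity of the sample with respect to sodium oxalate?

2 MnO4^- + 5 C2O4^2- + 16 H^+ → 2 Mn^2+ + 10 CO2 + 8 H2O
n(KMnO4) per titration = 0.0150 × 0.0896 = 1.34 × 10^-3 mol
From the 5:2 ratio, n(Na2C2O4) in each aliquot = 5/2 × 1.34 × 10^-3 = 3.36 × 10^-3 mol
n(Na2C2O4) in the whole flask = 3.36 × 10^-3 × 200.0/25.0 = 0.0269 mol
mass of Na2C2O4 = 0.0269 × 134.00 = 3.60 g
% Na2C2O4 = 3.60 / 5.47 × 100 = 65.8 %

65.8 %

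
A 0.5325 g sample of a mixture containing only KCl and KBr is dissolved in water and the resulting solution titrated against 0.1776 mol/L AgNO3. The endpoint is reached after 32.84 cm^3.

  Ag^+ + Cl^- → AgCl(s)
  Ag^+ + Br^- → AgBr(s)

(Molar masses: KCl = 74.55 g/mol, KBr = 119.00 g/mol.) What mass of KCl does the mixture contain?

0.2710 g

n(AgNO3) = 0.03284 × 0.1776 = 5.832 × 10^-3 mol
Let x = n(KCl), y = n(KBr).
Titrant: 1x + 1y = 5.832 × 10^-3;  mass: 74.55x + 119.00y = 0.5325
Solving, x = 3.635 × 10^-3 mol, y = 2.198 × 10^-3 mol
mass of KCl = 3.635 × 10^-3 × 74.55 = 0.2710 g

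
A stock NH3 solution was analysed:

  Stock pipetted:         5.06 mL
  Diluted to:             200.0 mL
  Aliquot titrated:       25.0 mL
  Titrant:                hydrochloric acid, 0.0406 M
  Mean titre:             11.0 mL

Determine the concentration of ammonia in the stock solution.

NH3 + HCl → NH4Cl
n(HCl) = 0.0110 × 0.0406 = 4.47 × 10^-4 mol
n(NH3) in the aliquot = 4.47 × 10^-4 mol (1:1 ratio)
[NH3]_dilute = 4.47 × 10^-4 / 0.0250 = 0.0179 mol/L
Dilution factor = 200.0 / 5.06 = 39.53
[NH3]_stock = 0.0179 × 39.53 = 0.706 mol/L

0.706 M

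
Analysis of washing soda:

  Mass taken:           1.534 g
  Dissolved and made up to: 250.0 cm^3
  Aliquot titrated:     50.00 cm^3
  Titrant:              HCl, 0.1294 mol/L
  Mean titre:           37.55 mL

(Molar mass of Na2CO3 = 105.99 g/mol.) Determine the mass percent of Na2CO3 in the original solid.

Na2CO3 + 2 HCl → 2 NaCl + H2O + CO2
n(HCl) per titration = 0.03755 × 0.1294 = 4.859 × 10^-3 mol
From the 1:2 ratio, n(Na2CO3) in each aliquot = 1/2 × 4.859 × 10^-3 = 2.429 × 10^-3 mol
n(Na2CO3) in the whole flask = 2.429 × 10^-3 × 250.0/50.00 = 0.01215 mol
mass of Na2CO3 = 0.01215 × 105.99 = 1.288 g
% Na2CO3 = 1.288 / 1.534 × 100 = 83.93 %

83.93 %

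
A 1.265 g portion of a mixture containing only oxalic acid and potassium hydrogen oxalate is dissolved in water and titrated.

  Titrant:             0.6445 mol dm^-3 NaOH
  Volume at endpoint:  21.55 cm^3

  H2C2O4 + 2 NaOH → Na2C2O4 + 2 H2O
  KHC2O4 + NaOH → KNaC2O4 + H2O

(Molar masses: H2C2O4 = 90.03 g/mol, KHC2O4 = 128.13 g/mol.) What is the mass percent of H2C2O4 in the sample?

n(NaOH) = 0.02155 × 0.6445 = 0.01389 mol
Let x = n(H2C2O4), y = n(KHC2O4).
Titrant: 2x + 1y = 0.01389;  mass: 90.03x + 128.13y = 1.265
Solving, x = 3.096 × 10^-3 mol, y = 7.698 × 10^-3 mol
mass of H2C2O4 = 3.096 × 10^-3 × 90.03 = 0.2787 g
% H2C2O4 = 0.2787 / 1.265 × 100 = 22.03 %

22.03 %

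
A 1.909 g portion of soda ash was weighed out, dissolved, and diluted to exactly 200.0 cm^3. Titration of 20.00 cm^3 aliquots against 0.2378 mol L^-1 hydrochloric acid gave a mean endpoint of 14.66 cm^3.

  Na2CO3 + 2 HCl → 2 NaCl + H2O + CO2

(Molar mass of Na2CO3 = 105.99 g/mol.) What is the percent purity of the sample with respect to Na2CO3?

n(HCl) per titration = 0.01466 × 0.2378 = 3.486 × 10^-3 mol
From the 1:2 ratio, n(Na2CO3) in each aliquot = 1/2 × 3.486 × 10^-3 = 1.743 × 10^-3 mol
n(Na2CO3) in the whole flask = 1.743 × 10^-3 × 200.0/20.00 = 0.01743 mol
mass of Na2CO3 = 0.01743 × 105.99 = 1.847 g
% Na2CO3 = 1.847 / 1.909 × 100 = 96.78 %

96.78 %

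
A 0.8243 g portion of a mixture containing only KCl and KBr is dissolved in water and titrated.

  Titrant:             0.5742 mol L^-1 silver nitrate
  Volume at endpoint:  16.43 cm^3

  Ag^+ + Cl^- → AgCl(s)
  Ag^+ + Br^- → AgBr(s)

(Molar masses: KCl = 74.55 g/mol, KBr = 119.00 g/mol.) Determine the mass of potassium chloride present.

0.5004 g

n(AgNO3) = 0.01643 × 0.5742 = 9.434 × 10^-3 mol
Let x = n(KCl), y = n(KBr).
Titrant: 1x + 1y = 9.434 × 10^-3;  mass: 74.55x + 119.00y = 0.8243
Solving, x = 6.712 × 10^-3 mol, y = 2.722 × 10^-3 mol
mass of KCl = 6.712 × 10^-3 × 74.55 = 0.5004 g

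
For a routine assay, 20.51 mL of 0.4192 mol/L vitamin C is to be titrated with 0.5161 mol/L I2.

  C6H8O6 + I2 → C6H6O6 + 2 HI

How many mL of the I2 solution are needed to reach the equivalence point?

16.66 mL

n(C6H8O6) = 0.02051 L × 0.4192 mol/L = 8.598 × 10^-3 mol
n(I2) = 8.598 × 10^-3 mol (1:1 stoichiometry)
V(I2) = 8.598 × 10^-3 mol / 0.5161 mol/L = 0.01666 L = 16.66 mL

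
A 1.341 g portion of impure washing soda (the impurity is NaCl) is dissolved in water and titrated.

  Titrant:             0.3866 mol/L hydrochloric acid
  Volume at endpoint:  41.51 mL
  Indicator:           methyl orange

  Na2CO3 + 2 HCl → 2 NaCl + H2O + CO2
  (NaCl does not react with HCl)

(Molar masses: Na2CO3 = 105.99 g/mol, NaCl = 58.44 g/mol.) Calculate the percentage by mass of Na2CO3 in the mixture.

63.42 %

n(HCl) = 0.04151 × 0.3866 = 0.01605 mol
Let x = n(Na2CO3), y = n(NaCl).
Titrant: 2x = 0.01605;  mass: 105.99x + 58.44y = 1.341
Solving, x = 8.024 × 10^-3 mol, y = 8.394 × 10^-3 mol
mass of Na2CO3 = 8.024 × 10^-3 × 105.99 = 0.8505 g
% Na2CO3 = 0.8505 / 1.341 × 100 = 63.42 %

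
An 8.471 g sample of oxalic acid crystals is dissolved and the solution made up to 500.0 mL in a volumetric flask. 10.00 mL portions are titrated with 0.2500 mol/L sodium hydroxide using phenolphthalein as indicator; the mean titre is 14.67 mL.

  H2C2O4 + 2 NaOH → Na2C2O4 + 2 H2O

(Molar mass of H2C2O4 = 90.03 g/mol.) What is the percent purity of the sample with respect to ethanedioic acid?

n(NaOH) per titration = 0.01467 × 0.2500 = 3.667 × 10^-3 mol
From the 1:2 ratio, n(H2C2O4) in each aliquot = 1/2 × 3.667 × 10^-3 = 1.834 × 10^-3 mol
n(H2C2O4) in the whole flask = 1.834 × 10^-3 × 500.0/10.00 = 0.09169 mol
mass of H2C2O4 = 0.09169 × 90.03 = 8.255 g
% H2C2O4 = 8.255 / 8.471 × 100 = 97.45 %

97.45 %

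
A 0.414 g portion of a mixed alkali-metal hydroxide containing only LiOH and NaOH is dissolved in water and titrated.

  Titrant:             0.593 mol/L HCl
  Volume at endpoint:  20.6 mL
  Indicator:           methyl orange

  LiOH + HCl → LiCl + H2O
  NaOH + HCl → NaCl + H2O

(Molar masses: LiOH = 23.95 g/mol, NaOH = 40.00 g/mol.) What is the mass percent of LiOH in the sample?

n(HCl) = 0.0206 × 0.593 = 0.0122 mol
Let x = n(LiOH), y = n(NaOH).
Titrant: 1x + 1y = 0.0122;  mass: 23.95x + 40.00y = 0.414
Solving, x = 4.65 × 10^-3 mol, y = 7.57 × 10^-3 mol
mass of LiOH = 4.65 × 10^-3 × 23.95 = 0.111 g
% LiOH = 0.111 / 0.414 × 100 = 26.9 %

26.9 %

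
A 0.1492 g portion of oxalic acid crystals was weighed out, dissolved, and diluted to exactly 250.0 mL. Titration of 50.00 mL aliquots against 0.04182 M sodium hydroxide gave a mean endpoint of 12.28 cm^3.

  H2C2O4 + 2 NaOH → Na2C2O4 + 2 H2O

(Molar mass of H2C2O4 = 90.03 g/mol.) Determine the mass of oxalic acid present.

n(NaOH) per titration = 0.01228 × 0.04182 = 5.135 × 10^-4 mol
From the 1:2 ratio, n(H2C2O4) in each aliquot = 1/2 × 5.135 × 10^-4 = 2.568 × 10^-4 mol
n(H2C2O4) in the whole flask = 2.568 × 10^-4 × 250.0/50.00 = 1.284 × 10^-3 mol
mass of H2C2O4 = 1.284 × 10^-3 × 90.03 = 0.1156 g

0.1156 g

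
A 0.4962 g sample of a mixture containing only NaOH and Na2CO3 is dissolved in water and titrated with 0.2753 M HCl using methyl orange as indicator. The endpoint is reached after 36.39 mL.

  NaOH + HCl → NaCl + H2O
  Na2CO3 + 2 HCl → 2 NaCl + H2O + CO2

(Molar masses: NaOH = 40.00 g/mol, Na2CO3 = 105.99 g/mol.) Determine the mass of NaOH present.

0.1068 g

n(HCl) = 0.03639 × 0.2753 = 0.01002 mol
Let x = n(NaOH), y = n(Na2CO3).
Titrant: 1x + 2y = 0.01002;  mass: 40.00x + 105.99y = 0.4962
Solving, x = 2.671 × 10^-3 mol, y = 3.673 × 10^-3 mol
mass of NaOH = 2.671 × 10^-3 × 40.00 = 0.1068 g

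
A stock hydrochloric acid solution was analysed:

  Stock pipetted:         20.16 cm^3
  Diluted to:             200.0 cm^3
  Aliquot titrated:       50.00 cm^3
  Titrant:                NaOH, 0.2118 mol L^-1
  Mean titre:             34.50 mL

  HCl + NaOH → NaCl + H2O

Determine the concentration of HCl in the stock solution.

1.450 mol/L

n(NaOH) = 0.03450 × 0.2118 = 7.307 × 10^-3 mol
n(HCl) in the aliquot = 7.307 × 10^-3 mol (1:1 ratio)
[HCl]_dilute = 7.307 × 10^-3 / 0.05000 = 0.1461 mol/L
Dilution factor = 200.0 / 20.16 = 9.921
[HCl]_stock = 0.1461 × 9.921 = 1.450 mol/L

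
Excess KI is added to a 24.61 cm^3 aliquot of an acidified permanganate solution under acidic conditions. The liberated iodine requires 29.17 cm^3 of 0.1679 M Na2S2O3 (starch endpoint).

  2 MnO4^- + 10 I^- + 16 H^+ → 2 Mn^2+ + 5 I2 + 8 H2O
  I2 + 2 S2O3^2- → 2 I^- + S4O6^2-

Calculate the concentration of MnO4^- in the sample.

n(S2O3^2-) = 0.02917 × 0.1679 = 4.898 × 10^-3 mol
n(I2) = n(S2O3^2-)/2 = 2.449 × 10^-3 mol
From the 2:5 ratio, n(MnO4^-) in the aliquot = 2/5 × 2.449 × 10^-3 = 9.795 × 10^-4 mol
[MnO4^-] = 9.795 × 10^-4 / 0.02461 = 0.03980 mol/L

0.03980 M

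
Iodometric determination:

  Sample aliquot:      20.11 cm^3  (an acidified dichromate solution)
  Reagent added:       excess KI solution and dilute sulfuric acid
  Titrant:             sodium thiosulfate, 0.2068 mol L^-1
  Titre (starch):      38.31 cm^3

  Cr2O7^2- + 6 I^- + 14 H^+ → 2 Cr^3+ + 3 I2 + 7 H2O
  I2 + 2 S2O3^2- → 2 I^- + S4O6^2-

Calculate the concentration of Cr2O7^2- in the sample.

n(S2O3^2-) = 0.03831 × 0.2068 = 7.923 × 10^-3 mol
n(I2) = n(S2O3^2-)/2 = 3.961 × 10^-3 mol
From the 1:3 ratio, n(Cr2O7^2-) in the aliquot = 1/3 × 3.961 × 10^-3 = 1.320 × 10^-3 mol
[Cr2O7^2-] = 1.320 × 10^-3 / 0.02011 = 0.06566 mol/L

0.06566 mol/L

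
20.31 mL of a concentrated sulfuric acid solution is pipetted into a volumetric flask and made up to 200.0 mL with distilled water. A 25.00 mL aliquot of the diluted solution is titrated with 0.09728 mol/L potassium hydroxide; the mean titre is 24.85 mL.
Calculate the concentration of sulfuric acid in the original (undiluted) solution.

H2SO4 + 2 KOH → K2SO4 + 2 H2O
n(KOH) = 0.02485 × 0.09728 = 2.417 × 10^-3 mol
From the 1:2 ratio, n(H2SO4) in the aliquot = 1/2 × 2.417 × 10^-3 = 1.209 × 10^-3 mol
[H2SO4]_dilute = 1.209 × 10^-3 / 0.02500 = 0.04835 mol/L
Dilution factor = 200.0 / 20.31 = 9.847
[H2SO4]_stock = 0.04835 × 9.847 = 0.4761 mol/L

0.4761 mol/L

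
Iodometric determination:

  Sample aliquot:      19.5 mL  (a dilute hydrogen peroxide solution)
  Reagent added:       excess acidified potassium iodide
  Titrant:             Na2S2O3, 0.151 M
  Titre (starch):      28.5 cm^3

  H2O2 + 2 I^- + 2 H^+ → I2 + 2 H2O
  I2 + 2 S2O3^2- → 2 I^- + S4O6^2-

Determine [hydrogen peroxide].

n(S2O3^2-) = 0.0285 × 0.151 = 4.30 × 10^-3 mol
n(I2) = n(S2O3^2-)/2 = 2.15 × 10^-3 mol
n(H2O2) in the aliquot = 2.15 × 10^-3 mol (1:1 ratio)
[H2O2] = 2.15 × 10^-3 / 0.0195 = 0.110 mol/L

0.110 M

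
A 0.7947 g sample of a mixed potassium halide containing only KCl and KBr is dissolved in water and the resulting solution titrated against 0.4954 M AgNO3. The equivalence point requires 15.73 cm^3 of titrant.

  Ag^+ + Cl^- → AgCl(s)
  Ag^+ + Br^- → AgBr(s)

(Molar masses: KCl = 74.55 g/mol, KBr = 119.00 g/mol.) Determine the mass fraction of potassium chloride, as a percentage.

n(AgNO3) = 0.01573 × 0.4954 = 7.793 × 10^-3 mol
Let x = n(KCl), y = n(KBr).
Titrant: 1x + 1y = 7.793 × 10^-3;  mass: 74.55x + 119.00y = 0.7947
Solving, x = 2.984 × 10^-3 mol, y = 4.809 × 10^-3 mol
mass of KCl = 2.984 × 10^-3 × 74.55 = 0.2224 g
% KCl = 0.2224 / 0.7947 × 100 = 27.99 %

27.99 %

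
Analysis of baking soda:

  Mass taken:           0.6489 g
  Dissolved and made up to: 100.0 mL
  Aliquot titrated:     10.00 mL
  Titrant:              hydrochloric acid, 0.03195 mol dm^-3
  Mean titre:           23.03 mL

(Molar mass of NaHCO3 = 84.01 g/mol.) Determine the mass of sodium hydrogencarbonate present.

0.6182 g

NaHCO3 + HCl → NaCl + H2O + CO2
n(HCl) per titration = 0.02303 × 0.03195 = 7.358 × 10^-4 mol
n(NaHCO3) in each aliquot = 7.358 × 10^-4 mol (1:1 ratio)
n(NaHCO3) in the whole flask = 7.358 × 10^-4 × 100.0/10.00 = 7.358 × 10^-3 mol
mass of NaHCO3 = 7.358 × 10^-3 × 84.01 = 0.6182 g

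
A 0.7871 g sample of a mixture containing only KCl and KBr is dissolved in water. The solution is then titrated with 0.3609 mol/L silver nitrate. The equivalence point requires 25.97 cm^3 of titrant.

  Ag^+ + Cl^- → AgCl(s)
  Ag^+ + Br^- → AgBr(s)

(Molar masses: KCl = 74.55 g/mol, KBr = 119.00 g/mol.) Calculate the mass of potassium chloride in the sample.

n(AgNO3) = 0.02597 × 0.3609 = 9.373 × 10^-3 mol
Let x = n(KCl), y = n(KBr).
Titrant: 1x + 1y = 9.373 × 10^-3;  mass: 74.55x + 119.00y = 0.7871
Solving, x = 7.384 × 10^-3 mol, y = 1.988 × 10^-3 mol
mass of KCl = 7.384 × 10^-3 × 74.55 = 0.5505 g

0.5505 g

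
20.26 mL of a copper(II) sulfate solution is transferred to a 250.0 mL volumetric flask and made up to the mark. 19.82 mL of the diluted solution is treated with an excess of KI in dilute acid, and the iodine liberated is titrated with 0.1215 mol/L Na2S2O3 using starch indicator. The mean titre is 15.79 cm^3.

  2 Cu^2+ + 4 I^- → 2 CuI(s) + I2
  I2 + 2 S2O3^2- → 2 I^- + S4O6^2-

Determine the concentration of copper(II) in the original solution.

n(S2O3^2-) = 0.01579 × 0.1215 = 1.918 × 10^-3 mol
n(I2) = n(S2O3^2-)/2 = 9.592 × 10^-4 mol
From the 2:1 ratio, n(Cu2+) in the aliquot = 2/1 × 9.592 × 10^-4 = 1.918 × 10^-3 mol
[Cu2+]_dilute = 1.918 × 10^-3 / 0.01982 = 0.09680 mol/L
[Cu2+]_original = 0.09680 × 250.0/20.26 = 1.194 mol/L

1.194 mol/L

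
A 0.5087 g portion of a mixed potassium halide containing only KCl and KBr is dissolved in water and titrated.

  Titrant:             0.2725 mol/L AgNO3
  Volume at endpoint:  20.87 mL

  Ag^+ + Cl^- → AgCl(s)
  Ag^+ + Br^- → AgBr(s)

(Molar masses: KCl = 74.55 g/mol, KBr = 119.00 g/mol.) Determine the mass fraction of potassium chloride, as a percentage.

n(AgNO3) = 0.02087 × 0.2725 = 5.687 × 10^-3 mol
Let x = n(KCl), y = n(KBr).
Titrant: 1x + 1y = 5.687 × 10^-3;  mass: 74.55x + 119.00y = 0.5087
Solving, x = 3.781 × 10^-3 mol, y = 1.906 × 10^-3 mol
mass of KCl = 3.781 × 10^-3 × 74.55 = 0.2819 g
% KCl = 0.2819 / 0.5087 × 100 = 55.41 %

55.41 %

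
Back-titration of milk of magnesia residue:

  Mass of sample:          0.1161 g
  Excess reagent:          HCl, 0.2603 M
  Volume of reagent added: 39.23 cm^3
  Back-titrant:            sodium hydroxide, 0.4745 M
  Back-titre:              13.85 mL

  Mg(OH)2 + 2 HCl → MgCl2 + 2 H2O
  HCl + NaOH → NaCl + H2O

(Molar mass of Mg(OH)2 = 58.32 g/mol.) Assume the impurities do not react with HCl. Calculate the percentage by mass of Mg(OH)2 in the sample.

n(HCl) added = 0.03923 × 0.2603 = 0.01021 mol
n(NaOH) used in back-titration = 0.01385 × 0.4745 = 6.572 × 10^-3 mol
n(HCl) left over = 6.572 × 10^-3 mol (1:1 ratio)
n(HCl) consumed by analyte = 0.01021 − 6.572 × 10^-3 = 3.640 × 10^-3 mol
From the 1:2 ratio, n(Mg(OH)2) = 1/2 × 3.640 × 10^-3 = 1.820 × 10^-3 mol
mass of Mg(OH)2 = 1.820 × 10^-3 × 58.32 = 0.1061 g
% Mg(OH)2 = 0.1061 / 0.1161 × 100 = 91.42 %

91.42 %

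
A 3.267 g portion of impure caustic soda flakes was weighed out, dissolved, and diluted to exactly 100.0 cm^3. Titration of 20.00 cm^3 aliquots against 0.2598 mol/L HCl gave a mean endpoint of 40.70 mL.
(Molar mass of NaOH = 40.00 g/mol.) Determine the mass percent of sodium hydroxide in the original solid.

64.73 %

NaOH + HCl → NaCl + H2O
n(HCl) per titration = 0.04070 × 0.2598 = 0.01057 mol
n(NaOH) in each aliquot = 0.01057 mol (1:1 ratio)
n(NaOH) in the whole flask = 0.01057 × 100.0/20.00 = 0.05287 mol
mass of NaOH = 0.05287 × 40.00 = 2.115 g
% NaOH = 2.115 / 3.267 × 100 = 64.73 %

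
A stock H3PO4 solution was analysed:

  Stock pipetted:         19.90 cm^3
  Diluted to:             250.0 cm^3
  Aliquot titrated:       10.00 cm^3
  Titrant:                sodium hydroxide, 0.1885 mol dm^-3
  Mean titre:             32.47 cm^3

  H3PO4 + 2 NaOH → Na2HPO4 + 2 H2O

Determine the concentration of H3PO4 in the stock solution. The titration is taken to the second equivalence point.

n(NaOH) = 0.03247 × 0.1885 = 6.121 × 10^-3 mol
From the 1:2 ratio, n(H3PO4) in the aliquot = 1/2 × 6.121 × 10^-3 = 3.060 × 10^-3 mol
[H3PO4]_dilute = 3.060 × 10^-3 / 0.01000 = 0.3060 mol/L
Dilution factor = 250.0 / 19.90 = 12.56
[H3PO4]_stock = 0.3060 × 12.56 = 3.845 mol/L

3.845 mol/L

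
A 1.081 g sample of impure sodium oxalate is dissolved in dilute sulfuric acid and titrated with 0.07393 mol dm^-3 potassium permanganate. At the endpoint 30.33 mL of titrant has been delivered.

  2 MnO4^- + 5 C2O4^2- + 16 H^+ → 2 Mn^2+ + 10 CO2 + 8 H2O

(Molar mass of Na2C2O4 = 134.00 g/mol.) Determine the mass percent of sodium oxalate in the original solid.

69.49 %

n(KMnO4) = 0.03033 L × 0.07393 mol/L = 2.242 × 10^-3 mol
From the 5:2 ratio, n(Na2C2O4) = 5/2 × 2.242 × 10^-3 = 5.606 × 10^-3 mol
mass of Na2C2O4 = 5.606 × 10^-3 × 134.00 g/mol = 0.7512 g
% Na2C2O4 = 0.7512 / 1.081 × 100 = 69.49 %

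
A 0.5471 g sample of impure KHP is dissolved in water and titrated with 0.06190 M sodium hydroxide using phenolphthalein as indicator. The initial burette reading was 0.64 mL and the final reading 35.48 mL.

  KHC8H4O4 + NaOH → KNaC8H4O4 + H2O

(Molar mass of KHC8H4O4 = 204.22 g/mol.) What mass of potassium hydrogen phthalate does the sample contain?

0.4404 g

n(NaOH) = 0.03484 L × 0.06190 mol/L = 2.157 × 10^-3 mol
n(KHC8H4O4) = 2.157 × 10^-3 mol (1:1 ratio)
mass of KHC8H4O4 = 2.157 × 10^-3 × 204.22 g/mol = 0.4404 g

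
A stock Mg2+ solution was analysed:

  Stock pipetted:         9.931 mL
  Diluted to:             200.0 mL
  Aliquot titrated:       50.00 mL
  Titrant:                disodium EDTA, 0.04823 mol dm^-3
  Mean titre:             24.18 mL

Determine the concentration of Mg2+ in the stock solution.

0.4697 mol/L

Mg^2+ + EDTA^4- → [Mg(EDTA)]^2-
n(EDTA) = 0.02418 × 0.04823 = 1.166 × 10^-3 mol
n(Mg2+) in the aliquot = 1.166 × 10^-3 mol (1:1 ratio)
[Mg2+]_dilute = 1.166 × 10^-3 / 0.05000 = 0.02332 mol/L
Dilution factor = 200.0 / 9.931 = 20.14
[Mg2+]_stock = 0.02332 × 20.14 = 0.4697 mol/L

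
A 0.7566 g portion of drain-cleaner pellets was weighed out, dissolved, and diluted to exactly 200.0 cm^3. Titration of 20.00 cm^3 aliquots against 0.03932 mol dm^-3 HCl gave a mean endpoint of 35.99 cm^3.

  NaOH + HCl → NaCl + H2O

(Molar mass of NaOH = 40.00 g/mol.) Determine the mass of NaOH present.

n(HCl) per titration = 0.03599 × 0.03932 = 1.415 × 10^-3 mol
n(NaOH) in each aliquot = 1.415 × 10^-3 mol (1:1 ratio)
n(NaOH) in the whole flask = 1.415 × 10^-3 × 200.0/20.00 = 0.01415 mol
mass of NaOH = 0.01415 × 40.00 = 0.5661 g

0.5661 g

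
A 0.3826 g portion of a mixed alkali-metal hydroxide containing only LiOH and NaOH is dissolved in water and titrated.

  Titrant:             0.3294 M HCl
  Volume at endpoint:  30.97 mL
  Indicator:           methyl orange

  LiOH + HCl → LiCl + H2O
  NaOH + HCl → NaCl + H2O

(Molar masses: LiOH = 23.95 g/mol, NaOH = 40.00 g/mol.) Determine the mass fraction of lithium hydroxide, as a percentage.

n(HCl) = 0.03097 × 0.3294 = 0.01020 mol
Let x = n(LiOH), y = n(NaOH).
Titrant: 1x + 1y = 0.01020;  mass: 23.95x + 40.00y = 0.3826
Solving, x = 1.586 × 10^-3 mol, y = 8.615 × 10^-3 mol
mass of LiOH = 1.586 × 10^-3 × 23.95 = 0.03799 g
% LiOH = 0.03799 / 0.3826 × 100 = 9.930 %

9.930 %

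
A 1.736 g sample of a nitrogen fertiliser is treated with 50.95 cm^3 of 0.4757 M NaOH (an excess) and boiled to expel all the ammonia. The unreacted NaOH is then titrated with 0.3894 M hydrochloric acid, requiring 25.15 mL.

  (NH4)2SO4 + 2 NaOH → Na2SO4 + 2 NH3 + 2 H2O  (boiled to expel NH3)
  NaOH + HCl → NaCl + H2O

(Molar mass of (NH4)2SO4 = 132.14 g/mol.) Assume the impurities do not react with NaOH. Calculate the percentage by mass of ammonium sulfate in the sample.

n(NaOH) added = 0.05095 × 0.4757 = 0.02424 mol
n(HCl) used in back-titration = 0.02515 × 0.3894 = 9.793 × 10^-3 mol
n(NaOH) left over = 9.793 × 10^-3 mol (1:1 ratio)
n(NaOH) consumed by analyte = 0.02424 − 9.793 × 10^-3 = 0.01444 mol
From the 1:2 ratio, n((NH4)2SO4) = 1/2 × 0.01444 = 7.222 × 10^-3 mol
mass of (NH4)2SO4 = 7.222 × 10^-3 × 132.14 = 0.9543 g
% (NH4)2SO4 = 0.9543 / 1.736 × 100 = 54.97 %

54.97 %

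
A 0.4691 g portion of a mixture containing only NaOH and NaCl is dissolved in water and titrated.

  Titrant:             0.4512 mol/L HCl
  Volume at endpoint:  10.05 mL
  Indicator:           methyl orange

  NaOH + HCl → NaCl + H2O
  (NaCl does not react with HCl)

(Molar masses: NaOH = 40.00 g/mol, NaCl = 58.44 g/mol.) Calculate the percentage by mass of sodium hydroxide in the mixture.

n(HCl) = 0.01005 × 0.4512 = 4.535 × 10^-3 mol
Let x = n(NaOH), y = n(NaCl).
Titrant: 1x = 4.535 × 10^-3;  mass: 40.00x + 58.44y = 0.4691
Solving, x = 4.535 × 10^-3 mol, y = 4.923 × 10^-3 mol
mass of NaOH = 4.535 × 10^-3 × 40.00 = 0.1814 g
% NaOH = 0.1814 / 0.4691 × 100 = 38.67 %

38.67 %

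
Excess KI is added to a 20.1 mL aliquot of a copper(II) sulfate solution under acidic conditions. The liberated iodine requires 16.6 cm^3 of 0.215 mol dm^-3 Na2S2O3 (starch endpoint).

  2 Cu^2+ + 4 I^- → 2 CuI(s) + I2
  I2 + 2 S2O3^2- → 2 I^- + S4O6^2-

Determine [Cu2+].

0.178 mol/L

n(S2O3^2-) = 0.0166 × 0.215 = 3.57 × 10^-3 mol
n(I2) = n(S2O3^2-)/2 = 1.78 × 10^-3 mol
From the 2:1 ratio, n(Cu2+) in the aliquot = 2/1 × 1.78 × 10^-3 = 3.57 × 10^-3 mol
[Cu2+] = 3.57 × 10^-3 / 0.0201 = 0.178 mol/L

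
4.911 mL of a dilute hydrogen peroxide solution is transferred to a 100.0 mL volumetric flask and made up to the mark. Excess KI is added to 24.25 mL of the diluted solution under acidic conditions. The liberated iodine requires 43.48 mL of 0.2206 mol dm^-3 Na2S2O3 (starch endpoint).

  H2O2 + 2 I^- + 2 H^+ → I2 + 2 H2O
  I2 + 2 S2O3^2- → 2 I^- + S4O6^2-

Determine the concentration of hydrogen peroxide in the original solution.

4.027 mol/L

n(S2O3^2-) = 0.04348 × 0.2206 = 9.592 × 10^-3 mol
n(I2) = n(S2O3^2-)/2 = 4.796 × 10^-3 mol
n(H2O2) in the aliquot = 4.796 × 10^-3 mol (1:1 ratio)
[H2O2]_dilute = 4.796 × 10^-3 / 0.02425 = 0.1978 mol/L
[H2O2]_original = 0.1978 × 100.0/4.911 = 4.027 mol/L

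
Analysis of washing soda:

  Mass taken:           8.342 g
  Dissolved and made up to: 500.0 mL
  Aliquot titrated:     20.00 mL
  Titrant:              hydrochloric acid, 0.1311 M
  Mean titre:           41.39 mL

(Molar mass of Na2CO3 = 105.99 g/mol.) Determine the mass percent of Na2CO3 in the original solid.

Na2CO3 + 2 HCl → 2 NaCl + H2O + CO2
n(HCl) per titration = 0.04139 × 0.1311 = 5.426 × 10^-3 mol
From the 1:2 ratio, n(Na2CO3) in each aliquot = 1/2 × 5.426 × 10^-3 = 2.713 × 10^-3 mol
n(Na2CO3) in the whole flask = 2.713 × 10^-3 × 500.0/20.00 = 0.06783 mol
mass of Na2CO3 = 0.06783 × 105.99 = 7.189 g
% Na2CO3 = 7.189 / 8.342 × 100 = 86.18 %

86.18 %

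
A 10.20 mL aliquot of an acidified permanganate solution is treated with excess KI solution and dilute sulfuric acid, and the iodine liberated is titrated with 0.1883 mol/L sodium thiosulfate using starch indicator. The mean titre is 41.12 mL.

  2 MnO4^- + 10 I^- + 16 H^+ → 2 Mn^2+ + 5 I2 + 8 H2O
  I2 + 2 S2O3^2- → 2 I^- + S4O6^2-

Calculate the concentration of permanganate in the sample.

n(S2O3^2-) = 0.04112 × 0.1883 = 7.743 × 10^-3 mol
n(I2) = n(S2O3^2-)/2 = 3.871 × 10^-3 mol
From the 2:5 ratio, n(MnO4^-) in the aliquot = 2/5 × 3.871 × 10^-3 = 1.549 × 10^-3 mol
[MnO4^-] = 1.549 × 10^-3 / 0.01020 = 0.1518 mol/L

0.1518 mol/L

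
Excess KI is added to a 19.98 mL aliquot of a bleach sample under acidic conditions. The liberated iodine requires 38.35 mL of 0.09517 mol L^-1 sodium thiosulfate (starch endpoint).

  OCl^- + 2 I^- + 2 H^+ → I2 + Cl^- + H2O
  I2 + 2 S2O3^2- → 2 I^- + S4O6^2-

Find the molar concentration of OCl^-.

0.09134 mol/L

n(S2O3^2-) = 0.03835 × 0.09517 = 3.650 × 10^-3 mol
n(I2) = n(S2O3^2-)/2 = 1.825 × 10^-3 mol
n(OCl^-) in the aliquot = 1.825 × 10^-3 mol (1:1 ratio)
[OCl^-] = 1.825 × 10^-3 / 0.01998 = 0.09134 mol/L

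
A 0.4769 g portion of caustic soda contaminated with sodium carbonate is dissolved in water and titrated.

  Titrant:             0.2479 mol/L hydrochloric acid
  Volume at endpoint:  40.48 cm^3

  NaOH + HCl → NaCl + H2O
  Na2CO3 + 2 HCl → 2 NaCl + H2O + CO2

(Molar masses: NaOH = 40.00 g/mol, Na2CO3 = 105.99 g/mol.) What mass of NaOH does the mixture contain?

0.1690 g

n(HCl) = 0.04048 × 0.2479 = 0.01003 mol
Let x = n(NaOH), y = n(Na2CO3).
Titrant: 1x + 2y = 0.01003;  mass: 40.00x + 105.99y = 0.4769
Solving, x = 4.225 × 10^-3 mol, y = 2.905 × 10^-3 mol
mass of NaOH = 4.225 × 10^-3 × 40.00 = 0.1690 g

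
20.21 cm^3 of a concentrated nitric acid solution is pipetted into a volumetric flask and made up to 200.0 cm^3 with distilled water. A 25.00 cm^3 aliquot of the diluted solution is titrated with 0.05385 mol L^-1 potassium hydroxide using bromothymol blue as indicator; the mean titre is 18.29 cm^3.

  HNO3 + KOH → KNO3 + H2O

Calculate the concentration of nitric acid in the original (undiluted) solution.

n(KOH) = 0.01829 × 0.05385 = 9.849 × 10^-4 mol
n(HNO3) in the aliquot = 9.849 × 10^-4 mol (1:1 ratio)
[HNO3]_dilute = 9.849 × 10^-4 / 0.02500 = 0.03940 mol/L
Dilution factor = 200.0 / 20.21 = 9.896
[HNO3]_stock = 0.03940 × 9.896 = 0.3899 mol/L

0.3899 mol/L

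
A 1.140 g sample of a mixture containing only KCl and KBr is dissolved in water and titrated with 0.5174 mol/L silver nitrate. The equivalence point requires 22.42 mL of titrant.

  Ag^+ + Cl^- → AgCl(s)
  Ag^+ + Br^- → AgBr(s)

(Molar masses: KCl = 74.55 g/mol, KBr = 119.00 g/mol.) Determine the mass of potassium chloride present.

n(AgNO3) = 0.02242 × 0.5174 = 0.01160 mol
Let x = n(KCl), y = n(KBr).
Titrant: 1x + 1y = 0.01160;  mass: 74.55x + 119.00y = 1.140
Solving, x = 5.409 × 10^-3 mol, y = 6.191 × 10^-3 mol
mass of KCl = 5.409 × 10^-3 × 74.55 = 0.4032 g

0.4032 g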